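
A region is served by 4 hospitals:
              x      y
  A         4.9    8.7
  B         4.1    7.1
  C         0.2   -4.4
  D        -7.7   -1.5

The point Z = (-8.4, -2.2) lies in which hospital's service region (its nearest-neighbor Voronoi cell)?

D

Since √ is increasing, it suffices to compare squared distances:
|ZA|² = (-8.4−4.9)² + (-2.2−8.7)² = 176.89 + 118.81 = 295.7
|ZB|² = (-8.4−4.1)² + (-2.2−7.1)² = 156.25 + 86.49 = 242.74
|ZC|² = (-8.4−0.2)² + (-2.2−(-4.4))² = 73.96 + 4.84 = 78.8
|ZD|² = (-8.4−(-7.7))² + (-2.2−(-1.5))² = 0.49 + 0.49 = 0.98
The smallest is to D, so Z lies in the Voronoi region of D.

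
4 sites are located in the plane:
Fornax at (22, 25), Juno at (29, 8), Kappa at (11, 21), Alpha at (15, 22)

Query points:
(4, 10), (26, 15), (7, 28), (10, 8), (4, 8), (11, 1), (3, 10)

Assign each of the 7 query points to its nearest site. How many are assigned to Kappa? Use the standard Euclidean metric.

5

(4, 10) — d² to each: Fornax:549, Juno:629, Kappa:170, Alpha:265 → nearest is Kappa
(26, 15) — d² to each: Fornax:116, Juno:58, Kappa:261, Alpha:170 → nearest is Juno
(7, 28) — d² to each: Fornax:234, Juno:884, Kappa:65, Alpha:100 → nearest is Kappa
(10, 8) — d² to each: Fornax:433, Juno:361, Kappa:170, Alpha:221 → nearest is Kappa
(4, 8) — d² to each: Fornax:613, Juno:625, Kappa:218, Alpha:317 → nearest is Kappa
(11, 1) — d² to each: Fornax:697, Juno:373, Kappa:400, Alpha:457 → nearest is Juno
(3, 10) — d² to each: Fornax:586, Juno:680, Kappa:185, Alpha:288 → nearest is Kappa
5 of the 7 points have Kappa as nearest.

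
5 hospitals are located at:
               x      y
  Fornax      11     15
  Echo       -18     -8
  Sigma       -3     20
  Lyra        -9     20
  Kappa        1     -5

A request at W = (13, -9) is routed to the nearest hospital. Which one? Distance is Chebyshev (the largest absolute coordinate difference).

Kappa

d(W, Fornax) = max(2, 24) = 24
d(W, Echo) = max(31, 1) = 31
d(W, Sigma) = max(16, 29) = 29
d(W, Lyra) = max(22, 29) = 29
d(W, Kappa) = max(12, 4) = 12
Minimum is at Kappa.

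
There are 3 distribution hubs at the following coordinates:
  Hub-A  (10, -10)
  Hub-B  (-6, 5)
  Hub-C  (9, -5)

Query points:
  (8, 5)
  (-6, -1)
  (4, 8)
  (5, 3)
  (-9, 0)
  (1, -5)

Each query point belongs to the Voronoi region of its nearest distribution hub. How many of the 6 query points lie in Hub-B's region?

(8, 5) — d² to each: Hub-A:229, Hub-B:196, Hub-C:101 → nearest is Hub-C
(-6, -1) — d² to each: Hub-A:337, Hub-B:36, Hub-C:241 → nearest is Hub-B
(4, 8) — d² to each: Hub-A:360, Hub-B:109, Hub-C:194 → nearest is Hub-B
(5, 3) — d² to each: Hub-A:194, Hub-B:125, Hub-C:80 → nearest is Hub-C
(-9, 0) — d² to each: Hub-A:461, Hub-B:34, Hub-C:349 → nearest is Hub-B
(1, -5) — d² to each: Hub-A:106, Hub-B:149, Hub-C:64 → nearest is Hub-C
3 of the 6 points have Hub-B as nearest.

3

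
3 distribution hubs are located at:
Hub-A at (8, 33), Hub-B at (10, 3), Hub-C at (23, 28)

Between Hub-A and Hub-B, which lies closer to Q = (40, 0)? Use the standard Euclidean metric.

Compare squared distances:
d²(Q, Hub-A) = (40−8)² + (0−33)² = 1024 + 1089 = 2113
d²(Q, Hub-B) = (40−10)² + (0−3)² = 900 + 9 = 909
2113 > 909, so Hub-B is closer.

Hub-B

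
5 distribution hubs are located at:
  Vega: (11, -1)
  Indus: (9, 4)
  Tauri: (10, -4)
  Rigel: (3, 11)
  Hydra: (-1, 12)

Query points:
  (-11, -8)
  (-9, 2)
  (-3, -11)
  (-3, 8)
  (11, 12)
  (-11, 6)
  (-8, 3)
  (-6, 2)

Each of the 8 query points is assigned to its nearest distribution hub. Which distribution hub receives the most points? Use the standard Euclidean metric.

(-11, -8) — d² to each: Vega:533, Indus:544, Tauri:457, Rigel:557, Hydra:500 → nearest is Tauri
(-9, 2) — d² to each: Vega:409, Indus:328, Tauri:397, Rigel:225, Hydra:164 → nearest is Hydra
(-3, -11) — d² to each: Vega:296, Indus:369, Tauri:218, Rigel:520, Hydra:533 → nearest is Tauri
(-3, 8) — d² to each: Vega:277, Indus:160, Tauri:313, Rigel:45, Hydra:20 → nearest is Hydra
(11, 12) — d² to each: Vega:169, Indus:68, Tauri:257, Rigel:65, Hydra:144 → nearest is Rigel
(-11, 6) — d² to each: Vega:533, Indus:404, Tauri:541, Rigel:221, Hydra:136 → nearest is Hydra
(-8, 3) — d² to each: Vega:377, Indus:290, Tauri:373, Rigel:185, Hydra:130 → nearest is Hydra
(-6, 2) — d² to each: Vega:298, Indus:229, Tauri:292, Rigel:162, Hydra:125 → nearest is Hydra
Tally — Tauri:2, Rigel:1, Hydra:5. Hydra captures the most (5).

Hydra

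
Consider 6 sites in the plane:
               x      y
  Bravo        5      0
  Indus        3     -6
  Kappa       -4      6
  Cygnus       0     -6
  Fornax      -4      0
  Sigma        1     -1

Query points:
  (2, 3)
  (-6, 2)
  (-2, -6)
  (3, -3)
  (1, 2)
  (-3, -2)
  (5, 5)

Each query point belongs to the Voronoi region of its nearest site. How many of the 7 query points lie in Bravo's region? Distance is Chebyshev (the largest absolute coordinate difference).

2

(2, 3) — d to each: Bravo:3, Indus:9, Kappa:6, Cygnus:9, Fornax:6, Sigma:4 → nearest is Bravo
(-6, 2) — d to each: Bravo:11, Indus:9, Kappa:4, Cygnus:8, Fornax:2, Sigma:7 → nearest is Fornax
(-2, -6) — d to each: Bravo:7, Indus:5, Kappa:12, Cygnus:2, Fornax:6, Sigma:5 → nearest is Cygnus
(3, -3) — d to each: Bravo:3, Indus:3, Kappa:9, Cygnus:3, Fornax:7, Sigma:2 → nearest is Sigma
(1, 2) — d to each: Bravo:4, Indus:8, Kappa:5, Cygnus:8, Fornax:5, Sigma:3 → nearest is Sigma
(-3, -2) — d to each: Bravo:8, Indus:6, Kappa:8, Cygnus:4, Fornax:2, Sigma:4 → nearest is Fornax
(5, 5) — d to each: Bravo:5, Indus:11, Kappa:9, Cygnus:11, Fornax:9, Sigma:6 → nearest is Bravo
2 of the 7 points have Bravo as nearest.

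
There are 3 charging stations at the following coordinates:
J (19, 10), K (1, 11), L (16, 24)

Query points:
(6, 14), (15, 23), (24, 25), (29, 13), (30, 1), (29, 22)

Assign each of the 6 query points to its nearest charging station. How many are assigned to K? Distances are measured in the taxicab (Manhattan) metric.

1

(6, 14) — d to each: J:17, K:8, L:20 → nearest is K
(15, 23) — d to each: J:17, K:26, L:2 → nearest is L
(24, 25) — d to each: J:20, K:37, L:9 → nearest is L
(29, 13) — d to each: J:13, K:30, L:24 → nearest is J
(30, 1) — d to each: J:20, K:39, L:37 → nearest is J
(29, 22) — d to each: J:22, K:39, L:15 → nearest is L
1 of the 6 points has K as nearest.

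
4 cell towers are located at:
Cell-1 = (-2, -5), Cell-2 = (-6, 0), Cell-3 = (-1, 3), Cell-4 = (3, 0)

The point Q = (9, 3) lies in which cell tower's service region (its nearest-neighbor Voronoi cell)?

Since √ is increasing, it suffices to compare squared distances:
d²(Q, Cell-1) = (9−(-2))² + (3−(-5))² = 121 + 64 = 185
d²(Q, Cell-2) = (9−(-6))² + (3−0)² = 225 + 9 = 234
d²(Q, Cell-3) = (9−(-1))² + (3−3)² = 100 + 0 = 100
d²(Q, Cell-4) = (9−3)² + (3−0)² = 36 + 9 = 45
Cell-4 is nearest.

Cell-4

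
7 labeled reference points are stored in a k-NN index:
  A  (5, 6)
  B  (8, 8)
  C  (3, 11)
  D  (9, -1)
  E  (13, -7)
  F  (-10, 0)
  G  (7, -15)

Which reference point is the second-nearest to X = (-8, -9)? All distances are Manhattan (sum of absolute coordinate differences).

d(X,A) = |-8−5| + |-9−6| = 13 + 15 = 28
d(X,B) = |-8−8| + |-9−8| = 16 + 17 = 33
d(X,C) = |-8−3| + |-9−11| = 11 + 20 = 31
d(X,D) = |-8−9| + |-9−(-1)| = 17 + 8 = 25
d(X,E) = |-8−13| + |-9−(-7)| = 21 + 2 = 23
d(X,F) = |-8−(-10)| + |-9−0| = 2 + 9 = 11
d(X,G) = |-8−7| + |-9−(-15)| = 15 + 6 = 21
Sorted ascending: F, G, E, … — the second-nearest is G.

G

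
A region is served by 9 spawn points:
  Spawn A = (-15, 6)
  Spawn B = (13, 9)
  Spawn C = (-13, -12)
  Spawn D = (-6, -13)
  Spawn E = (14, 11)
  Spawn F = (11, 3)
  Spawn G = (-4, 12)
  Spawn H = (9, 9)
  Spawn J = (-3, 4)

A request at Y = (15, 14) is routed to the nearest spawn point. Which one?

Spawn E

Since √ is increasing, it suffices to compare squared distances:
d²(Y, Spawn A) = (15−(-15))² + (14−6)² = 900 + 64 = 964
d²(Y, Spawn B) = (15−13)² + (14−9)² = 4 + 25 = 29
d²(Y, Spawn C) = (15−(-13))² + (14−(-12))² = 784 + 676 = 1460
d²(Y, Spawn D) = (15−(-6))² + (14−(-13))² = 441 + 729 = 1170
d²(Y, Spawn E) = (15−14)² + (14−11)² = 1 + 9 = 10
d²(Y, Spawn F) = (15−11)² + (14−3)² = 16 + 121 = 137
d²(Y, Spawn G) = (15−(-4))² + (14−12)² = 361 + 4 = 365
d²(Y, Spawn H) = (15−9)² + (14−9)² = 36 + 25 = 61
d²(Y, Spawn J) = (15−(-3))² + (14−4)² = 324 + 100 = 424
The smallest is to Spawn E, so Y lies in the Voronoi region of Spawn E.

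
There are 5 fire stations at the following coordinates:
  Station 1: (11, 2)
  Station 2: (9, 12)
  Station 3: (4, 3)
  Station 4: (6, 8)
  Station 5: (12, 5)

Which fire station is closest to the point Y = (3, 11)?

Squared Euclidean distances:
d²(Y, Station 1) = (3−11)² + (11−2)² = 64 + 81 = 145
d²(Y, Station 2) = (3−9)² + (11−12)² = 36 + 1 = 37
d²(Y, Station 3) = (3−4)² + (11−3)² = 1 + 64 = 65
d²(Y, Station 4) = (3−6)² + (11−8)² = 9 + 9 = 18
d²(Y, Station 5) = (3−12)² + (11−5)² = 81 + 36 = 117
Station 4 is nearest.

Station 4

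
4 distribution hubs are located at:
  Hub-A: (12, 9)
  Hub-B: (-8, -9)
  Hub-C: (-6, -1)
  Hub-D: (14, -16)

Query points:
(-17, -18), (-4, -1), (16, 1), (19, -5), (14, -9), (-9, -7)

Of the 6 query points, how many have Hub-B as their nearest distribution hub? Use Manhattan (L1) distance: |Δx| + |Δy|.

(-17, -18) — d to each: Hub-A:56, Hub-B:18, Hub-C:28, Hub-D:33 → nearest is Hub-B
(-4, -1) — d to each: Hub-A:26, Hub-B:12, Hub-C:2, Hub-D:33 → nearest is Hub-C
(16, 1) — d to each: Hub-A:12, Hub-B:34, Hub-C:24, Hub-D:19 → nearest is Hub-A
(19, -5) — d to each: Hub-A:21, Hub-B:31, Hub-C:29, Hub-D:16 → nearest is Hub-D
(14, -9) — d to each: Hub-A:20, Hub-B:22, Hub-C:28, Hub-D:7 → nearest is Hub-D
(-9, -7) — d to each: Hub-A:37, Hub-B:3, Hub-C:9, Hub-D:32 → nearest is Hub-B
2 of the 6 points have Hub-B as nearest.

2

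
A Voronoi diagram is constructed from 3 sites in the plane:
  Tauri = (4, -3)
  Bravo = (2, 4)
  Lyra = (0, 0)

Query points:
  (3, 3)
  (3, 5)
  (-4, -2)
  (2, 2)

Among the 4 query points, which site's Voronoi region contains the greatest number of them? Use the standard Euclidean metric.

(3, 3) — d² to each: Tauri:37, Bravo:2, Lyra:18 → nearest is Bravo
(3, 5) — d² to each: Tauri:65, Bravo:2, Lyra:34 → nearest is Bravo
(-4, -2) — d² to each: Tauri:65, Bravo:72, Lyra:20 → nearest is Lyra
(2, 2) — d² to each: Tauri:29, Bravo:4, Lyra:8 → nearest is Bravo
Tally — Bravo:3, Lyra:1. Bravo captures the most (3).

Bravo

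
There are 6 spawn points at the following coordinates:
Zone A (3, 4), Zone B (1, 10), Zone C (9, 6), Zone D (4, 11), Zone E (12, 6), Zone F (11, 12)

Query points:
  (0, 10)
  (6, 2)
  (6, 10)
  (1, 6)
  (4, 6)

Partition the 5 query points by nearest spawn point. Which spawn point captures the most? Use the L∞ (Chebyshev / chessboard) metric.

(0, 10) — d to each: Zone A:6, Zone B:1, Zone C:9, Zone D:4, Zone E:12, Zone F:11 → nearest is Zone B
(6, 2) — d to each: Zone A:3, Zone B:8, Zone C:4, Zone D:9, Zone E:6, Zone F:10 → nearest is Zone A
(6, 10) — d to each: Zone A:6, Zone B:5, Zone C:4, Zone D:2, Zone E:6, Zone F:5 → nearest is Zone D
(1, 6) — d to each: Zone A:2, Zone B:4, Zone C:8, Zone D:5, Zone E:11, Zone F:10 → nearest is Zone A
(4, 6) — d to each: Zone A:2, Zone B:4, Zone C:5, Zone D:5, Zone E:8, Zone F:7 → nearest is Zone A
Tally — Zone A:3, Zone B:1, Zone D:1. Zone A captures the most (3).

Zone A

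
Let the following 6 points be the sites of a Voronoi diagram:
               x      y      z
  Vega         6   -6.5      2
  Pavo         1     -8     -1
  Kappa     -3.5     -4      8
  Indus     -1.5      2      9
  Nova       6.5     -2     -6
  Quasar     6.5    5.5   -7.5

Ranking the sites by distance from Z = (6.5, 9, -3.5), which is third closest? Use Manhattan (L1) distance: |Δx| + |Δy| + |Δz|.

Vega

d(Z, Vega) = |6.5−6| + |9−(-6.5)| + |-3.5−2| = 0.5 + 15.5 + 5.5 = 21.5
d(Z, Pavo) = |6.5−1| + |9−(-8)| + |-3.5−(-1)| = 5.5 + 17 + 2.5 = 25
d(Z, Kappa) = |6.5−(-3.5)| + |9−(-4)| + |-3.5−8| = 10 + 13 + 11.5 = 34.5
d(Z, Indus) = |6.5−(-1.5)| + |9−2| + |-3.5−9| = 8 + 7 + 12.5 = 27.5
d(Z, Nova) = |6.5−6.5| + |9−(-2)| + |-3.5−(-6)| = 0 + 11 + 2.5 = 13.5
d(Z, Quasar) = |6.5−6.5| + |9−5.5| + |-3.5−(-7.5)| = 0 + 3.5 + 4 = 7.5
Sorted ascending: Quasar, Nova, Vega, Pavo, … — the third-nearest is Vega.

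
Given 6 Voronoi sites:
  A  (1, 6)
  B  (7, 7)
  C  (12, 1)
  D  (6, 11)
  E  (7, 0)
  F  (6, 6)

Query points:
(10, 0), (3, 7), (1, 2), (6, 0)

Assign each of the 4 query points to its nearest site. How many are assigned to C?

1

(10, 0) — d² to each: A:117, B:58, C:5, D:137, E:9, F:52 → nearest is C
(3, 7) — d² to each: A:5, B:16, C:117, D:25, E:65, F:10 → nearest is A
(1, 2) — d² to each: A:16, B:61, C:122, D:106, E:40, F:41 → nearest is A
(6, 0) — d² to each: A:61, B:50, C:37, D:121, E:1, F:36 → nearest is E
1 of the 4 points has C as nearest.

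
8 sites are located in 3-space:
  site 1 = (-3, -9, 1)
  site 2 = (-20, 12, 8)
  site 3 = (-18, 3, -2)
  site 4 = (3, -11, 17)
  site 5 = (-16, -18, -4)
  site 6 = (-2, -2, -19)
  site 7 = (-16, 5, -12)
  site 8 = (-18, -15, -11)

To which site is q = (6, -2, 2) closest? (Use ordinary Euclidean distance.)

site 1

Compare squared distances (the ordering matches that of the actual distances):
d²(q, site 1) = (6−(-3))² + (-2−(-9))² + (2−1)² = 81 + 49 + 1 = 131
d²(q, site 2) = (6−(-20))² + (-2−12)² + (2−8)² = 676 + 196 + 36 = 908
d²(q, site 3) = (6−(-18))² + (-2−3)² + (2−(-2))² = 576 + 25 + 16 = 617
d²(q, site 4) = (6−3)² + (-2−(-11))² + (2−17)² = 9 + 81 + 225 = 315
d²(q, site 5) = (6−(-16))² + (-2−(-18))² + (2−(-4))² = 484 + 256 + 36 = 776
d²(q, site 6) = (6−(-2))² + (-2−(-2))² + (2−(-19))² = 64 + 0 + 441 = 505
d²(q, site 7) = (6−(-16))² + (-2−5)² + (2−(-12))² = 484 + 49 + 196 = 729
d²(q, site 8) = (6−(-18))² + (-2−(-15))² + (2−(-11))² = 576 + 169 + 169 = 914
Minimum is at site 1.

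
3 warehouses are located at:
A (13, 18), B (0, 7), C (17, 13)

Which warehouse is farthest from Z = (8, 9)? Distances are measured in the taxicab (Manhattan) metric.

d(Z,A) = |8−13| + |9−18| = 5 + 9 = 14
d(Z,B) = |8−0| + |9−7| = 8 + 2 = 10
d(Z,C) = |8−17| + |9−13| = 9 + 4 = 13
The largest is to A.

A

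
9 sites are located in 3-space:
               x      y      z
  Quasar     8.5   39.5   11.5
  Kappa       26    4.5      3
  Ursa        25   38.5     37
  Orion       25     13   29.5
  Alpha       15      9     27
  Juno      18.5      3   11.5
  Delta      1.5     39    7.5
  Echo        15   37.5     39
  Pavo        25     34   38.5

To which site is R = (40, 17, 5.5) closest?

Since √ is increasing, it suffices to compare squared distances:
d²(R, Quasar) = (40−8.5)² + (17−39.5)² + (5.5−11.5)² = 992.25 + 506.25 + 36 = 1534.5
d²(R, Kappa) = (40−26)² + (17−4.5)² + (5.5−3)² = 196 + 156.25 + 6.25 = 358.5
d²(R, Ursa) = (40−25)² + (17−38.5)² + (5.5−37)² = 225 + 462.25 + 992.25 = 1679.5
d²(R, Orion) = (40−25)² + (17−13)² + (5.5−29.5)² = 225 + 16 + 576 = 817
d²(R, Alpha) = (40−15)² + (17−9)² + (5.5−27)² = 625 + 64 + 462.25 = 1151.25
d²(R, Juno) = (40−18.5)² + (17−3)² + (5.5−11.5)² = 462.25 + 196 + 36 = 694.25
d²(R, Delta) = (40−1.5)² + (17−39)² + (5.5−7.5)² = 1482.25 + 484 + 4 = 1970.25
d²(R, Echo) = (40−15)² + (17−37.5)² + (5.5−39)² = 625 + 420.25 + 1122.25 = 2167.5
d²(R, Pavo) = (40−25)² + (17−34)² + (5.5−38.5)² = 225 + 289 + 1089 = 1603
The smallest is to Kappa, so R lies in the Voronoi region of Kappa.

Kappa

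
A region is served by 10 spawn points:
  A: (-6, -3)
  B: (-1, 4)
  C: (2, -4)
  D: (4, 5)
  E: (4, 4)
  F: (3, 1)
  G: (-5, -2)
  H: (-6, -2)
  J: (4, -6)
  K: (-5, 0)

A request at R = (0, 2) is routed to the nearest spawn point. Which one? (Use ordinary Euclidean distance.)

B

Squared Euclidean distances:
|RA|² = (0−(-6))² + (2−(-3))² = 36 + 25 = 61
|RB|² = (0−(-1))² + (2−4)² = 1 + 4 = 5
|RC|² = (0−2)² + (2−(-4))² = 4 + 36 = 40
|RD|² = (0−4)² + (2−5)² = 16 + 9 = 25
|RE|² = (0−4)² + (2−4)² = 16 + 4 = 20
|RF|² = (0−3)² + (2−1)² = 9 + 1 = 10
|RG|² = (0−(-5))² + (2−(-2))² = 25 + 16 = 41
|RH|² = (0−(-6))² + (2−(-2))² = 36 + 16 = 52
|RJ|² = (0−4)² + (2−(-6))² = 16 + 64 = 80
|RK|² = (0−(-5))² + (2−0)² = 25 + 4 = 29
B is nearest.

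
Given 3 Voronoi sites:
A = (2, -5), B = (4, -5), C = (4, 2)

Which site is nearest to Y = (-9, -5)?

Since √ is increasing, it suffices to compare squared distances:
|YA|² = (-9−2)² + (-5−(-5))² = 121 + 0 = 121
|YB|² = (-9−4)² + (-5−(-5))² = 169 + 0 = 169
|YC|² = (-9−4)² + (-5−2)² = 169 + 49 = 218
The smallest is to A, so Y lies in the Voronoi region of A.

A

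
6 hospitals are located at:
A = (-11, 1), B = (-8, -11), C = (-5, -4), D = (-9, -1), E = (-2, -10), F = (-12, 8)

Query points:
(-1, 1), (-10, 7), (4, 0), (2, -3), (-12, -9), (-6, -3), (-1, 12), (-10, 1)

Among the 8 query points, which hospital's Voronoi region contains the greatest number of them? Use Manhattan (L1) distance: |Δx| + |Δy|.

(-1, 1) — d to each: A:10, B:19, C:9, D:10, E:12, F:18 → nearest is C
(-10, 7) — d to each: A:7, B:20, C:16, D:9, E:25, F:3 → nearest is F
(4, 0) — d to each: A:16, B:23, C:13, D:14, E:16, F:24 → nearest is C
(2, -3) — d to each: A:17, B:18, C:8, D:13, E:11, F:25 → nearest is C
(-12, -9) — d to each: A:11, B:6, C:12, D:11, E:11, F:17 → nearest is B
(-6, -3) — d to each: A:9, B:10, C:2, D:5, E:11, F:17 → nearest is C
(-1, 12) — d to each: A:21, B:30, C:20, D:21, E:23, F:15 → nearest is F
(-10, 1) — d to each: A:1, B:14, C:10, D:3, E:19, F:9 → nearest is A
Tally — A:1, B:1, C:4, F:2. C captures the most (4).

C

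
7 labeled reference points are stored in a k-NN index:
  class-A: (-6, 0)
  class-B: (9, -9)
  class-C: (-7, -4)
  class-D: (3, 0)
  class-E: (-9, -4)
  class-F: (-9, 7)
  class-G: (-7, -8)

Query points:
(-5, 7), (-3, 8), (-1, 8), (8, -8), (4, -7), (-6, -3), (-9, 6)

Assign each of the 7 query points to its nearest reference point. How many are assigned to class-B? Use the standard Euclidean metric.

(-5, 7) — d² to each: class-A:50, class-B:452, class-C:125, class-D:113, class-E:137, class-F:16, class-G:229 → nearest is class-F
(-3, 8) — d² to each: class-A:73, class-B:433, class-C:160, class-D:100, class-E:180, class-F:37, class-G:272 → nearest is class-F
(-1, 8) — d² to each: class-A:89, class-B:389, class-C:180, class-D:80, class-E:208, class-F:65, class-G:292 → nearest is class-F
(8, -8) — d² to each: class-A:260, class-B:2, class-C:241, class-D:89, class-E:305, class-F:514, class-G:225 → nearest is class-B
(4, -7) — d² to each: class-A:149, class-B:29, class-C:130, class-D:50, class-E:178, class-F:365, class-G:122 → nearest is class-B
(-6, -3) — d² to each: class-A:9, class-B:261, class-C:2, class-D:90, class-E:10, class-F:109, class-G:26 → nearest is class-C
(-9, 6) — d² to each: class-A:45, class-B:549, class-C:104, class-D:180, class-E:100, class-F:1, class-G:200 → nearest is class-F
2 of the 7 points have class-B as nearest.

2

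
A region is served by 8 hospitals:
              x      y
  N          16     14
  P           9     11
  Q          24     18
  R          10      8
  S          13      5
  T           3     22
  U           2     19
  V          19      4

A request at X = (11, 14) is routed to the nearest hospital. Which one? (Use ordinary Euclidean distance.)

Since √ is increasing, it suffices to compare squared distances:
|XN|² = (11−16)² + (14−14)² = 25 + 0 = 25
|XP|² = (11−9)² + (14−11)² = 4 + 9 = 13
|XQ|² = (11−24)² + (14−18)² = 169 + 16 = 185
|XR|² = (11−10)² + (14−8)² = 1 + 36 = 37
|XS|² = (11−13)² + (14−5)² = 4 + 81 = 85
|XT|² = (11−3)² + (14−22)² = 64 + 64 = 128
|XU|² = (11−2)² + (14−19)² = 81 + 25 = 106
|XV|² = (11−19)² + (14−4)² = 64 + 100 = 164
P is nearest.

P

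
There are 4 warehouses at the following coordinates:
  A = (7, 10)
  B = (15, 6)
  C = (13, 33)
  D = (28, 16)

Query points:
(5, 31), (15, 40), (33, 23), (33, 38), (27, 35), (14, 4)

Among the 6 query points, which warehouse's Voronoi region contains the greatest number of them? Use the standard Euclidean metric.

(5, 31) — d² to each: A:445, B:725, C:68, D:754 → nearest is C
(15, 40) — d² to each: A:964, B:1156, C:53, D:745 → nearest is C
(33, 23) — d² to each: A:845, B:613, C:500, D:74 → nearest is D
(33, 38) — d² to each: A:1460, B:1348, C:425, D:509 → nearest is C
(27, 35) — d² to each: A:1025, B:985, C:200, D:362 → nearest is C
(14, 4) — d² to each: A:85, B:5, C:842, D:340 → nearest is B
Tally — B:1, C:4, D:1. C captures the most (4).

C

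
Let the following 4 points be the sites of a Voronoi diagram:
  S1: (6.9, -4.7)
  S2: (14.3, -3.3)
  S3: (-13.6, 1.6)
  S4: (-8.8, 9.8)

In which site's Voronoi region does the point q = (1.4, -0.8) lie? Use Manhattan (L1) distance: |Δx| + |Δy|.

S1

d(q,S1) = |1.4−6.9| + |-0.8−(-4.7)| = 5.5 + 3.9 = 9.4
d(q,S2) = |1.4−14.3| + |-0.8−(-3.3)| = 12.9 + 2.5 = 15.4
d(q,S3) = |1.4−(-13.6)| + |-0.8−1.6| = 15 + 2.4 = 17.4
d(q,S4) = |1.4−(-8.8)| + |-0.8−9.8| = 10.2 + 10.6 = 20.8
The smallest is to S1, so q lies in the Voronoi region of S1.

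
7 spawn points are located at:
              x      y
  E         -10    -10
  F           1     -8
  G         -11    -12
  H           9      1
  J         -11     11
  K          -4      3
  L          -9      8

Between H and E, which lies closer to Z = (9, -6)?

H

Compare squared distances:
|ZH|² = (9−9)² + (-6−1)² = 0 + 49 = 49
|ZE|² = (9−(-10))² + (-6−(-10))² = 361 + 16 = 377
49 < 377, so H is closer.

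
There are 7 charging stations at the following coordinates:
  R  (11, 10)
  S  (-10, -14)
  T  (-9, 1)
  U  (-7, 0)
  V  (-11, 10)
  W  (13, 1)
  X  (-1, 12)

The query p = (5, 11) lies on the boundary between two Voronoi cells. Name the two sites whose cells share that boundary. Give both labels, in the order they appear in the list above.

R and X

Squared distances from p to each site:
|pR|² = (5−11)² + (11−10)² = 36 + 1 = 37
|pS|² = (5−(-10))² + (11−(-14))² = 225 + 625 = 850
|pT|² = (5−(-9))² + (11−1)² = 196 + 100 = 296
|pU|² = (5−(-7))² + (11−0)² = 144 + 121 = 265
|pV|² = (5−(-11))² + (11−10)² = 256 + 1 = 257
|pW|² = (5−13)² + (11−1)² = 64 + 100 = 164
|pX|² = (5−(-1))² + (11−12)² = 36 + 1 = 37
p is equidistant from R and X (both at squared distance 37), and every other site is strictly farther — so p lies on the R–X Voronoi edge.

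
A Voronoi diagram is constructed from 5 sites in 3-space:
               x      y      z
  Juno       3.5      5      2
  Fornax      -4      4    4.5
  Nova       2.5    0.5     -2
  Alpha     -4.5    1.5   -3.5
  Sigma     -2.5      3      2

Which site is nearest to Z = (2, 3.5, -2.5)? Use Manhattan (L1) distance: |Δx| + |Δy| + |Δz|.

d(Z, Juno) = |2−3.5| + |3.5−5| + |-2.5−2| = 1.5 + 1.5 + 4.5 = 7.5
d(Z, Fornax) = |2−(-4)| + |3.5−4| + |-2.5−4.5| = 6 + 0.5 + 7 = 13.5
d(Z, Nova) = |2−2.5| + |3.5−0.5| + |-2.5−(-2)| = 0.5 + 3 + 0.5 = 4
d(Z, Alpha) = |2−(-4.5)| + |3.5−1.5| + |-2.5−(-3.5)| = 6.5 + 2 + 1 = 9.5
d(Z, Sigma) = |2−(-2.5)| + |3.5−3| + |-2.5−2| = 4.5 + 0.5 + 4.5 = 9.5
The smallest is to Nova, so Z lies in the Voronoi region of Nova.

Nova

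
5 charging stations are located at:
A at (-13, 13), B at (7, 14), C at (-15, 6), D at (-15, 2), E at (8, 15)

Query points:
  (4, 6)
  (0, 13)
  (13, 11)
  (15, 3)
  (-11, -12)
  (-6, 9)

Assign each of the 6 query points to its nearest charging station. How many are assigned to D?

1

(4, 6) — d² to each: A:338, B:73, C:361, D:377, E:97 → nearest is B
(0, 13) — d² to each: A:169, B:50, C:274, D:346, E:68 → nearest is B
(13, 11) — d² to each: A:680, B:45, C:809, D:865, E:41 → nearest is E
(15, 3) — d² to each: A:884, B:185, C:909, D:901, E:193 → nearest is B
(-11, -12) — d² to each: A:629, B:1000, C:340, D:212, E:1090 → nearest is D
(-6, 9) — d² to each: A:65, B:194, C:90, D:130, E:232 → nearest is A
1 of the 6 points has D as nearest.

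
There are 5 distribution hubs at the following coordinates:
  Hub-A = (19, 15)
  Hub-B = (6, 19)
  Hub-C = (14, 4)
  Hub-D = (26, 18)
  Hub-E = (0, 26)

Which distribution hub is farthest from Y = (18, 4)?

Hub-E

Squared Euclidean distances:
d²(Y, Hub-A) = 1 + 121 = 122
d²(Y, Hub-B) = 144 + 225 = 369
d²(Y, Hub-C) = 16 + 0 = 16
d²(Y, Hub-D) = 64 + 196 = 260
d²(Y, Hub-E) = 324 + 484 = 808
The largest is to Hub-E.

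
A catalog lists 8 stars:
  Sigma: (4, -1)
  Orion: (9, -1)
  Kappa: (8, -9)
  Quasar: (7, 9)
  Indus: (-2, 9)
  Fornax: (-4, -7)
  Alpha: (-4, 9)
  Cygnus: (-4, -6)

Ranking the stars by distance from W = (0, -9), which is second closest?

Cygnus

Compare squared distances (the ordering matches that of the actual distances):
d²(W, Sigma) = (0−4)² + (-9−(-1))² = 16 + 64 = 80
d²(W, Orion) = (0−9)² + (-9−(-1))² = 81 + 64 = 145
d²(W, Kappa) = (0−8)² + (-9−(-9))² = 64 + 0 = 64
d²(W, Quasar) = (0−7)² + (-9−9)² = 49 + 324 = 373
d²(W, Indus) = (0−(-2))² + (-9−9)² = 4 + 324 = 328
d²(W, Fornax) = (0−(-4))² + (-9−(-7))² = 16 + 4 = 20
d²(W, Alpha) = (0−(-4))² + (-9−9)² = 16 + 324 = 340
d²(W, Cygnus) = (0−(-4))² + (-9−(-6))² = 16 + 9 = 25
Sorted ascending: Fornax, Cygnus, Kappa, … — the second-nearest is Cygnus.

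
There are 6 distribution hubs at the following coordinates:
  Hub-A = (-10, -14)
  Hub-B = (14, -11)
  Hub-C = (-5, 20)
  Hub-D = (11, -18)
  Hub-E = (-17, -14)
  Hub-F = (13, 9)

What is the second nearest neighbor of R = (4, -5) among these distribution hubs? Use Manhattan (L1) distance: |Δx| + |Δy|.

Hub-D

d(R, Hub-A) = |4−(-10)| + |-5−(-14)| = 14 + 9 = 23
d(R, Hub-B) = |4−14| + |-5−(-11)| = 10 + 6 = 16
d(R, Hub-C) = |4−(-5)| + |-5−20| = 9 + 25 = 34
d(R, Hub-D) = |4−11| + |-5−(-18)| = 7 + 13 = 20
d(R, Hub-E) = |4−(-17)| + |-5−(-14)| = 21 + 9 = 30
d(R, Hub-F) = |4−13| + |-5−9| = 9 + 14 = 23
Sorted ascending: Hub-B, Hub-D, Hub-A, … — the second-nearest is Hub-D.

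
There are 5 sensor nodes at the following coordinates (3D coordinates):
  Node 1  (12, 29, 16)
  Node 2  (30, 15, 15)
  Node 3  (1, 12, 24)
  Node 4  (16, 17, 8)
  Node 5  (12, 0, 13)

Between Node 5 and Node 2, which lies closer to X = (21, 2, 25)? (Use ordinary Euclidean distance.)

Compare squared distances:
d²(X, Node 5) = (21−12)² + (2−0)² + (25−13)² = 81 + 4 + 144 = 229
d²(X, Node 2) = (21−30)² + (2−15)² + (25−15)² = 81 + 169 + 100 = 350
229 < 350, so Node 5 is closer.

Node 5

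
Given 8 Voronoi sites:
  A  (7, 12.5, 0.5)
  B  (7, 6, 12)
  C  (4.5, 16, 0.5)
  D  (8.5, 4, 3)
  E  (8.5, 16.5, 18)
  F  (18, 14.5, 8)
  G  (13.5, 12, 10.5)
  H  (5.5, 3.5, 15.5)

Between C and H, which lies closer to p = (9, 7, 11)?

H

Compare squared distances:
|pC|² = (9−4.5)² + (7−16)² + (11−0.5)² = 20.25 + 81 + 110.25 = 211.5
|pH|² = (9−5.5)² + (7−3.5)² + (11−15.5)² = 12.25 + 12.25 + 20.25 = 44.75
211.5 > 44.75, so H is closer.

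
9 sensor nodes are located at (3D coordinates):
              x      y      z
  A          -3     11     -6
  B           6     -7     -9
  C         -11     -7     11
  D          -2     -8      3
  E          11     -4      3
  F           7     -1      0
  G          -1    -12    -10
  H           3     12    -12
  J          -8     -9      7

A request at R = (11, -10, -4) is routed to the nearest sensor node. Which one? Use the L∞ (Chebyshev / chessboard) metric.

B

d(R,A) = max(14, 21, 2) = 21
d(R,B) = max(5, 3, 5) = 5
d(R,C) = max(22, 3, 15) = 22
d(R,D) = max(13, 2, 7) = 13
d(R,E) = max(0, 6, 7) = 7
d(R,F) = max(4, 9, 4) = 9
d(R,G) = max(12, 2, 6) = 12
d(R,H) = max(8, 22, 8) = 22
d(R,J) = max(19, 1, 11) = 19
B is nearest.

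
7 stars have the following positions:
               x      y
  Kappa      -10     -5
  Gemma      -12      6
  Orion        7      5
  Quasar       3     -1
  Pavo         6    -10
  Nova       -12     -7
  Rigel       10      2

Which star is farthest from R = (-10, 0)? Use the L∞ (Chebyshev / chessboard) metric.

d(R, Kappa) = max(0, 5) = 5
d(R, Gemma) = max(2, 6) = 6
d(R, Orion) = max(17, 5) = 17
d(R, Quasar) = max(13, 1) = 13
d(R, Pavo) = max(16, 10) = 16
d(R, Nova) = max(2, 7) = 7
d(R, Rigel) = max(20, 2) = 20
The largest is to Rigel.

Rigel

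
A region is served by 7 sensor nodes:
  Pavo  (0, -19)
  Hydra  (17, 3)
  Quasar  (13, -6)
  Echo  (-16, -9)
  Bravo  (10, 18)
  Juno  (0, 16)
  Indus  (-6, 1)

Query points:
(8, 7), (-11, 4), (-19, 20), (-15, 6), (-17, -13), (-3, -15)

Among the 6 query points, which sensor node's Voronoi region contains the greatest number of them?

(8, 7) — d² to each: Pavo:740, Hydra:97, Quasar:194, Echo:832, Bravo:125, Juno:145, Indus:232 → nearest is Hydra
(-11, 4) — d² to each: Pavo:650, Hydra:785, Quasar:676, Echo:194, Bravo:637, Juno:265, Indus:34 → nearest is Indus
(-19, 20) — d² to each: Pavo:1882, Hydra:1585, Quasar:1700, Echo:850, Bravo:845, Juno:377, Indus:530 → nearest is Juno
(-15, 6) — d² to each: Pavo:850, Hydra:1033, Quasar:928, Echo:226, Bravo:769, Juno:325, Indus:106 → nearest is Indus
(-17, -13) — d² to each: Pavo:325, Hydra:1412, Quasar:949, Echo:17, Bravo:1690, Juno:1130, Indus:317 → nearest is Echo
(-3, -15) — d² to each: Pavo:25, Hydra:724, Quasar:337, Echo:205, Bravo:1258, Juno:970, Indus:265 → nearest is Pavo
Tally — Pavo:1, Hydra:1, Echo:1, Juno:1, Indus:2. Indus captures the most (2).

Indus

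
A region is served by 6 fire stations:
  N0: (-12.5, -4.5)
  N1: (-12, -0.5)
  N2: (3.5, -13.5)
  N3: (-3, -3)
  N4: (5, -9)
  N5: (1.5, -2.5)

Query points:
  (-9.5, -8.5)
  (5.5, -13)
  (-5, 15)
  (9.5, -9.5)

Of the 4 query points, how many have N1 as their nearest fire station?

1

(-9.5, -8.5) — d² to each: N0:25, N1:70.25, N2:194, N3:72.5, N4:210.5, N5:157 → nearest is N0
(5.5, -13) — d² to each: N0:396.25, N1:462.5, N2:4.25, N3:172.25, N4:16.25, N5:126.25 → nearest is N2
(-5, 15) — d² to each: N0:436.5, N1:289.25, N2:884.5, N3:328, N4:676, N5:348.5 → nearest is N1
(9.5, -9.5) — d² to each: N0:509, N1:543.25, N2:52, N3:198.5, N4:20.5, N5:113 → nearest is N4
1 of the 4 points has N1 as nearest.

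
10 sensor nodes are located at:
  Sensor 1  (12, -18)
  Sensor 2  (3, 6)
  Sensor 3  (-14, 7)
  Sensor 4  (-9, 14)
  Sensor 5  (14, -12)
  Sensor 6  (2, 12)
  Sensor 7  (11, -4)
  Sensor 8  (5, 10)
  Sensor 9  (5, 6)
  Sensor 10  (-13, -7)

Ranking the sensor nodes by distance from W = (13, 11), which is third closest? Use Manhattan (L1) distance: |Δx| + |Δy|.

d(W, Sensor 1) = 1 + 29 = 30
d(W, Sensor 2) = 10 + 5 = 15
d(W, Sensor 3) = 27 + 4 = 31
d(W, Sensor 4) = 22 + 3 = 25
d(W, Sensor 5) = 1 + 23 = 24
d(W, Sensor 6) = 11 + 1 = 12
d(W, Sensor 7) = 2 + 15 = 17
d(W, Sensor 8) = 8 + 1 = 9
d(W, Sensor 9) = 8 + 5 = 13
d(W, Sensor 10) = 26 + 18 = 44
Sorted ascending: Sensor 8, Sensor 6, Sensor 9, Sensor 2, … — the third-nearest is Sensor 9.

Sensor 9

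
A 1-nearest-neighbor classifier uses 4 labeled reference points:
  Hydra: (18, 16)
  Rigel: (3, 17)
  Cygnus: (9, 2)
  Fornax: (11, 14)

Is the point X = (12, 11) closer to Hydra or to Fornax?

Compare squared distances:
d²(X, Hydra) = (12−18)² + (11−16)² = 36 + 25 = 61
d²(X, Fornax) = (12−11)² + (11−14)² = 1 + 9 = 10
61 > 10, so Fornax is closer.

Fornax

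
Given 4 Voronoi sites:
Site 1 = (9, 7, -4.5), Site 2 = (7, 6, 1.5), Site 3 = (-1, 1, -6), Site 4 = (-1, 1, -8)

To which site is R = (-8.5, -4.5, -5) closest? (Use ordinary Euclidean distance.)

Site 3

Squared Euclidean distances:
d²(R, Site 1) = (-8.5−9)² + (-4.5−7)² + (-5−(-4.5))² = 306.25 + 132.25 + 0.25 = 438.75
d²(R, Site 2) = (-8.5−7)² + (-4.5−6)² + (-5−1.5)² = 240.25 + 110.25 + 42.25 = 392.75
d²(R, Site 3) = (-8.5−(-1))² + (-4.5−1)² + (-5−(-6))² = 56.25 + 30.25 + 1 = 87.5
d²(R, Site 4) = (-8.5−(-1))² + (-4.5−1)² + (-5−(-8))² = 56.25 + 30.25 + 9 = 95.5
Minimum is at Site 3.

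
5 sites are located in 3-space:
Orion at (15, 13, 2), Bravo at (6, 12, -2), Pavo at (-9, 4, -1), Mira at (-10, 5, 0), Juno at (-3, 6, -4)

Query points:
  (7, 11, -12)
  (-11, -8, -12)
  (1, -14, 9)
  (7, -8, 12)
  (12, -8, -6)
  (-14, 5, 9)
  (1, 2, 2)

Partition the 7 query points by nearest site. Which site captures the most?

(7, 11, -12) — d² to each: Orion:264, Bravo:102, Pavo:426, Mira:469, Juno:189 → nearest is Bravo
(-11, -8, -12) — d² to each: Orion:1313, Bravo:789, Pavo:269, Mira:314, Juno:324 → nearest is Pavo
(1, -14, 9) — d² to each: Orion:974, Bravo:822, Pavo:524, Mira:563, Juno:585 → nearest is Pavo
(7, -8, 12) — d² to each: Orion:605, Bravo:597, Pavo:569, Mira:602, Juno:552 → nearest is Juno
(12, -8, -6) — d² to each: Orion:514, Bravo:452, Pavo:610, Mira:689, Juno:425 → nearest is Juno
(-14, 5, 9) — d² to each: Orion:954, Bravo:570, Pavo:126, Mira:97, Juno:291 → nearest is Mira
(1, 2, 2) — d² to each: Orion:317, Bravo:141, Pavo:113, Mira:134, Juno:68 → nearest is Juno
Tally — Bravo:1, Pavo:2, Mira:1, Juno:3. Juno captures the most (3).

Juno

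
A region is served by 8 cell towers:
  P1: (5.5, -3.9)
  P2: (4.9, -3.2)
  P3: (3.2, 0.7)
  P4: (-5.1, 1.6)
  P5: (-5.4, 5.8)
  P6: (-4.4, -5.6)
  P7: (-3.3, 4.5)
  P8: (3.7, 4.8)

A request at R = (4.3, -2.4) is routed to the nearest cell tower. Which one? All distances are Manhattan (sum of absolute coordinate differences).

P2

d(R,P1) = |4.3−5.5| + |-2.4−(-3.9)| = 1.2 + 1.5 = 2.7
d(R,P2) = |4.3−4.9| + |-2.4−(-3.2)| = 0.6 + 0.8 = 1.4
d(R,P3) = |4.3−3.2| + |-2.4−0.7| = 1.1 + 3.1 = 4.2
d(R,P4) = |4.3−(-5.1)| + |-2.4−1.6| = 9.4 + 4 = 13.4
d(R,P5) = |4.3−(-5.4)| + |-2.4−5.8| = 9.7 + 8.2 = 17.9
d(R,P6) = |4.3−(-4.4)| + |-2.4−(-5.6)| = 8.7 + 3.2 = 11.9
d(R,P7) = |4.3−(-3.3)| + |-2.4−4.5| = 7.6 + 6.9 = 14.5
d(R,P8) = |4.3−3.7| + |-2.4−4.8| = 0.6 + 7.2 = 7.8
Minimum is at P2.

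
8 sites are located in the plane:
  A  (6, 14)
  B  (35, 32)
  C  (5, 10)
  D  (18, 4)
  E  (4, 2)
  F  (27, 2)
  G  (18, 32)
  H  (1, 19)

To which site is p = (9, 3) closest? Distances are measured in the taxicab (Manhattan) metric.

E

d(p,A) = 3 + 11 = 14
d(p,B) = 26 + 29 = 55
d(p,C) = 4 + 7 = 11
d(p,D) = 9 + 1 = 10
d(p,E) = 5 + 1 = 6
d(p,F) = 18 + 1 = 19
d(p,G) = 9 + 29 = 38
d(p,H) = 8 + 16 = 24
The smallest is to E, so p lies in the Voronoi region of E.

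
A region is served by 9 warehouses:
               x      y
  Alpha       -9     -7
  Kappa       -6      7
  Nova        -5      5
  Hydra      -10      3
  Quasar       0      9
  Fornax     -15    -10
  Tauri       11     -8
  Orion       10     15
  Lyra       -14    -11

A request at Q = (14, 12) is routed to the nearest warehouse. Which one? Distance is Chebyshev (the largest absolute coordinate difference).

Orion

d(Q, Alpha) = max(23, 19) = 23
d(Q, Kappa) = max(20, 5) = 20
d(Q, Nova) = max(19, 7) = 19
d(Q, Hydra) = max(24, 9) = 24
d(Q, Quasar) = max(14, 3) = 14
d(Q, Fornax) = max(29, 22) = 29
d(Q, Tauri) = max(3, 20) = 20
d(Q, Orion) = max(4, 3) = 4
d(Q, Lyra) = max(28, 23) = 28
Orion is nearest.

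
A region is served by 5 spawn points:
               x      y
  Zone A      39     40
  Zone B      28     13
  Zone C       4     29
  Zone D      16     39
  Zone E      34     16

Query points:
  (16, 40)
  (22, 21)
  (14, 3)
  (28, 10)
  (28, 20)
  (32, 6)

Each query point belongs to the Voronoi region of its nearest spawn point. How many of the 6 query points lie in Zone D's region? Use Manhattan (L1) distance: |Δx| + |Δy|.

1

(16, 40) — d to each: Zone A:23, Zone B:39, Zone C:23, Zone D:1, Zone E:42 → nearest is Zone D
(22, 21) — d to each: Zone A:36, Zone B:14, Zone C:26, Zone D:24, Zone E:17 → nearest is Zone B
(14, 3) — d to each: Zone A:62, Zone B:24, Zone C:36, Zone D:38, Zone E:33 → nearest is Zone B
(28, 10) — d to each: Zone A:41, Zone B:3, Zone C:43, Zone D:41, Zone E:12 → nearest is Zone B
(28, 20) — d to each: Zone A:31, Zone B:7, Zone C:33, Zone D:31, Zone E:10 → nearest is Zone B
(32, 6) — d to each: Zone A:41, Zone B:11, Zone C:51, Zone D:49, Zone E:12 → nearest is Zone B
1 of the 6 points has Zone D as nearest.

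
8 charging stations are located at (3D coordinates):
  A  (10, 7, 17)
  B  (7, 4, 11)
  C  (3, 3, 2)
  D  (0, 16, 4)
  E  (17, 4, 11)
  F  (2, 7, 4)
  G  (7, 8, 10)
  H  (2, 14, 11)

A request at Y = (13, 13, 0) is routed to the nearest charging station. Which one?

G

Compare squared distances (the ordering matches that of the actual distances):
|YA|² = 9 + 36 + 289 = 334
|YB|² = 36 + 81 + 121 = 238
|YC|² = 100 + 100 + 4 = 204
|YD|² = 169 + 9 + 16 = 194
|YE|² = 16 + 81 + 121 = 218
|YF|² = 121 + 36 + 16 = 173
|YG|² = 36 + 25 + 100 = 161
|YH|² = 121 + 1 + 121 = 243
G is nearest.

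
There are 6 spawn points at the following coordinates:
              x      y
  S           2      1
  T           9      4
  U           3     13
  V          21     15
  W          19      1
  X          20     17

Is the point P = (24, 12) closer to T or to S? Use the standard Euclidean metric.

Compare squared distances:
|PT|² = (24−9)² + (12−4)² = 225 + 64 = 289
|PS|² = (24−2)² + (12−1)² = 484 + 121 = 605
289 < 605, so T is closer.

T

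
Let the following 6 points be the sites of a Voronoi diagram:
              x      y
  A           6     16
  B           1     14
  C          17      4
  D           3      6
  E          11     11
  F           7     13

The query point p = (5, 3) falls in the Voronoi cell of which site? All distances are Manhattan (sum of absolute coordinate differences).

D

d(p,A) = |5−6| + |3−16| = 1 + 13 = 14
d(p,B) = |5−1| + |3−14| = 4 + 11 = 15
d(p,C) = |5−17| + |3−4| = 12 + 1 = 13
d(p,D) = |5−3| + |3−6| = 2 + 3 = 5
d(p,E) = |5−11| + |3−11| = 6 + 8 = 14
d(p,F) = |5−7| + |3−13| = 2 + 10 = 12
D is nearest.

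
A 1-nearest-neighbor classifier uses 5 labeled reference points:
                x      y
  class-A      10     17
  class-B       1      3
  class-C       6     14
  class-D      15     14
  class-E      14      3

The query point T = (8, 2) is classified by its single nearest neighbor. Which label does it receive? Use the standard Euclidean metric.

class-E

Since √ is increasing, it suffices to compare squared distances:
d²(T, class-A) = (8−10)² + (2−17)² = 4 + 225 = 229
d²(T, class-B) = (8−1)² + (2−3)² = 49 + 1 = 50
d²(T, class-C) = (8−6)² + (2−14)² = 4 + 144 = 148
d²(T, class-D) = (8−15)² + (2−14)² = 49 + 144 = 193
d²(T, class-E) = (8−14)² + (2−3)² = 36 + 1 = 37
Minimum is at class-E.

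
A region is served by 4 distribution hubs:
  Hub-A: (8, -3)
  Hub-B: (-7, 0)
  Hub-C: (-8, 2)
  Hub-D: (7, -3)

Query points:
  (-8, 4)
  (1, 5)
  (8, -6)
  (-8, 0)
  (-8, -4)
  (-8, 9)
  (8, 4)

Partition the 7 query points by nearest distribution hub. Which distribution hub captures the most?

(-8, 4) — d² to each: Hub-A:305, Hub-B:17, Hub-C:4, Hub-D:274 → nearest is Hub-C
(1, 5) — d² to each: Hub-A:113, Hub-B:89, Hub-C:90, Hub-D:100 → nearest is Hub-B
(8, -6) — d² to each: Hub-A:9, Hub-B:261, Hub-C:320, Hub-D:10 → nearest is Hub-A
(-8, 0) — d² to each: Hub-A:265, Hub-B:1, Hub-C:4, Hub-D:234 → nearest is Hub-B
(-8, -4) — d² to each: Hub-A:257, Hub-B:17, Hub-C:36, Hub-D:226 → nearest is Hub-B
(-8, 9) — d² to each: Hub-A:400, Hub-B:82, Hub-C:49, Hub-D:369 → nearest is Hub-C
(8, 4) — d² to each: Hub-A:49, Hub-B:241, Hub-C:260, Hub-D:50 → nearest is Hub-A
Tally — Hub-A:2, Hub-B:3, Hub-C:2. Hub-B captures the most (3).

Hub-B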